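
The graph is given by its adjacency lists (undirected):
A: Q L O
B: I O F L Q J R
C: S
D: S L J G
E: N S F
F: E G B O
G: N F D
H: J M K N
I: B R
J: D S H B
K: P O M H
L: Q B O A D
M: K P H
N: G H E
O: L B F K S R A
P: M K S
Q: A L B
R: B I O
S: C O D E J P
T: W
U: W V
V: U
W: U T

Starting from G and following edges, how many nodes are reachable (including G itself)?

19

BFS from G visits: G, N, F, D, H, E, B, O, S, L, J, M, K, I, Q, R, A, C, P
Reachable nodes: 19 of 23 total.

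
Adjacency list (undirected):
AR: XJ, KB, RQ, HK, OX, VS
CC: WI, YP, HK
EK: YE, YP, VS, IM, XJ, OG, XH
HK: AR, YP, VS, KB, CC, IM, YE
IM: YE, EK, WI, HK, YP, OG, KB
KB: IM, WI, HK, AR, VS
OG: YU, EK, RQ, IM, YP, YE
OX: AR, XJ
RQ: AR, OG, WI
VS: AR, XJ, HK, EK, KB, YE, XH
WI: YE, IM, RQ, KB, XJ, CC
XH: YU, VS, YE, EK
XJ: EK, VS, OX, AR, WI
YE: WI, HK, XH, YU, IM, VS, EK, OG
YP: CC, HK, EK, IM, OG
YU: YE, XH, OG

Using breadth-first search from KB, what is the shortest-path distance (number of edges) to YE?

Level 0: KB
Level 1: AR, HK, IM, VS, WI
Level 2: CC, EK, OG, OX, RQ, XH, XJ, YE, YP
Level 3: YU
YE first appears at level 2.

2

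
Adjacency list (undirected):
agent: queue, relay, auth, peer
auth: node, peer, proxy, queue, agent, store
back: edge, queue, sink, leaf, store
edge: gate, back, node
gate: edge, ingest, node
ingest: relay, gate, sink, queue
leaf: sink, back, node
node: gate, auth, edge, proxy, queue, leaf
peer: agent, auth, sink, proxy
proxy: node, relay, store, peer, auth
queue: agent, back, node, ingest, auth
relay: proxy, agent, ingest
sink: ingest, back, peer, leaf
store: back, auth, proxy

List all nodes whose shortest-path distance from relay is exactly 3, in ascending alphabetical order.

Level 0: relay
Level 1: agent, ingest, proxy
Level 2: auth, gate, node, peer, queue, sink, store
Level 3: back, edge, leaf

back, edge, leaf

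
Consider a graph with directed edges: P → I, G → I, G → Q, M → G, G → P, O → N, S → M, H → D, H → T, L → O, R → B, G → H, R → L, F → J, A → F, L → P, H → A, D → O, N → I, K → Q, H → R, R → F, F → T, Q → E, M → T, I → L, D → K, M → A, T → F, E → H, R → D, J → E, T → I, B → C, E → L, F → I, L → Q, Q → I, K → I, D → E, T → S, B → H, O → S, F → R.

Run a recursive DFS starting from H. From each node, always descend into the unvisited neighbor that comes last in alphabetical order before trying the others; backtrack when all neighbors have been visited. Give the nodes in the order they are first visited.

H T S M G Q I L P O N E A F R D K B C J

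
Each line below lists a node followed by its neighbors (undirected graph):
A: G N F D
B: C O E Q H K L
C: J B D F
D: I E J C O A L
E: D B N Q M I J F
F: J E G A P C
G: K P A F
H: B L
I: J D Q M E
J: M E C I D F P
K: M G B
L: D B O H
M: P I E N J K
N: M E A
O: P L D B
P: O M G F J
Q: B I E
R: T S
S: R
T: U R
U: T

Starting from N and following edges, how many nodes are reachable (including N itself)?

17

BFS from N visits: N, M, E, A, P, I, J, K, D, B, Q, F, G, O, C, L, H
Reachable nodes: 17 of 21 total.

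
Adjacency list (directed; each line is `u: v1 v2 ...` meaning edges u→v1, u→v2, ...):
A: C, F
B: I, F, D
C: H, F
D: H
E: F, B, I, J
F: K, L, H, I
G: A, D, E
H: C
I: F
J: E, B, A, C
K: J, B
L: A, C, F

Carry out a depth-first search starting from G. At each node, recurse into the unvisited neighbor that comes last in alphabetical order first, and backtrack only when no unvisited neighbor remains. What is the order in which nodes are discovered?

G -> E -> J -> C -> H -> F -> L -> A -> K -> B -> I -> D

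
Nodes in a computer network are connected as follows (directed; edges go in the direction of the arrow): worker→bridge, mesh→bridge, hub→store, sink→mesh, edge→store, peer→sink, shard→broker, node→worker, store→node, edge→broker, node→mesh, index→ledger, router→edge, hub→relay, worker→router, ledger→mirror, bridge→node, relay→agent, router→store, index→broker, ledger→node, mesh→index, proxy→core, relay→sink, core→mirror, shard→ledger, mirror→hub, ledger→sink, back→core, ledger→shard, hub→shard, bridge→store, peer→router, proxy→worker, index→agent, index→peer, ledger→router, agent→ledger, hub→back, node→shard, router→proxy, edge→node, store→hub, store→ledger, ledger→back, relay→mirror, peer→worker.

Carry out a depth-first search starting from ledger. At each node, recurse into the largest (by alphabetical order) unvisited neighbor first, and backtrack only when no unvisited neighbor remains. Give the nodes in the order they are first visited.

Visit ledger
ledger → sink
sink → mesh
mesh → index
index → peer
peer → worker
worker → router
router → store
store → node
node → shard
shard → broker
store → hub
hub → relay
relay → mirror
relay → agent
hub → back
back → core
router → proxy
router → edge
worker → bridge

ledger sink mesh index peer worker router store node shard broker hub relay mirror agent back core proxy edge bridge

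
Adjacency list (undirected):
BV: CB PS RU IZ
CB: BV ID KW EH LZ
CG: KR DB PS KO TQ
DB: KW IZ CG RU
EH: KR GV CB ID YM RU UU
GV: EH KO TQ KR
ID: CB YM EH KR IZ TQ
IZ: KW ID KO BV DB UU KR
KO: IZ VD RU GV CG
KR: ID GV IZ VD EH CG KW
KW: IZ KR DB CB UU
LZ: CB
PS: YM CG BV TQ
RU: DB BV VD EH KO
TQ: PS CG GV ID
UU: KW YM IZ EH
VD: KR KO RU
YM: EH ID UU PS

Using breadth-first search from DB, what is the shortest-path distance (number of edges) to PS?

2

Level 0: DB
Level 1: CG, IZ, KW, RU
Level 2: BV, CB, EH, ID, KO, KR, PS, TQ, UU, VD
Level 3: GV, LZ, YM
PS first appears at level 2.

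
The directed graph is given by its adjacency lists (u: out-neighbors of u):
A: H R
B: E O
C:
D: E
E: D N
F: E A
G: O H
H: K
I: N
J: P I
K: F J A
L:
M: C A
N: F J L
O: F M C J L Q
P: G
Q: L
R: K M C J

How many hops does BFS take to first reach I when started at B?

Level 0: B
Level 1: E, O
Level 2: C, D, F, J, L, M, N, Q
Level 3: A, I, P
Level 4: G, H, R
Level 5: K
I first appears at level 3.

3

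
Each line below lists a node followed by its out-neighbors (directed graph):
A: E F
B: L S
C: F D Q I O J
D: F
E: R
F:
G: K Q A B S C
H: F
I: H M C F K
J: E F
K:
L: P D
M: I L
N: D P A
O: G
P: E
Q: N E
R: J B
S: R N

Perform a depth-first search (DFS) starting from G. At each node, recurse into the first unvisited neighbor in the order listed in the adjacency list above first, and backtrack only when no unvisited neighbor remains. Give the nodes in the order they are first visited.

G, K, Q, N, D, F, P, E, R, J, B, L, S, A, C, I, H, M, O

Visit G
G → K
G → Q
Q → N
N → D
D → F
N → P
P → E
E → R
R → J
R → B
B → L
B → S
N → A
G → C
C → I
I → H
I → M
C → O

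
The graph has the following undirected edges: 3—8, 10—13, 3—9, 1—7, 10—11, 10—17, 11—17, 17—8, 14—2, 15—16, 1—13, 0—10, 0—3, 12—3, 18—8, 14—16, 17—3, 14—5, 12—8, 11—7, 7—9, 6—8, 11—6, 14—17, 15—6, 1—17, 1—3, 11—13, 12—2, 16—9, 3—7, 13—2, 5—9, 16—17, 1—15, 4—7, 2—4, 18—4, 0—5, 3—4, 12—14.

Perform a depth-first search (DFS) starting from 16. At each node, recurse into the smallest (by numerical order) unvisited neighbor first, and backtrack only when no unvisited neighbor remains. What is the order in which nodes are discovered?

Visit 16
16 → 9
9 → 3
3 → 0
0 → 5
5 → 14
14 → 2
2 → 4
4 → 7
7 → 1
1 → 13
13 → 10
10 → 11
11 → 6
6 → 8
8 → 12
8 → 17
8 → 18
6 → 15

16, 9, 3, 0, 5, 14, 2, 4, 7, 1, 13, 10, 11, 6, 8, 12, 17, 18, 15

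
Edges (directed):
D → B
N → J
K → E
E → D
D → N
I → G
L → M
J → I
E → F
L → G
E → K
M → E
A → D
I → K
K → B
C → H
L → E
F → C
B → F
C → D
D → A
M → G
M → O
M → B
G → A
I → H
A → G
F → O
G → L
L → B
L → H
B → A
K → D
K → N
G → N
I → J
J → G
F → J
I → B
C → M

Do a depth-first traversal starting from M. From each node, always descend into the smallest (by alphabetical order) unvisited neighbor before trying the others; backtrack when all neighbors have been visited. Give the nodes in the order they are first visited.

Visit M
M → B
B → A
A → D
D → N
N → J
J → G
G → L
L → E
E → F
F → C
C → H
F → O
E → K
J → I

M, B, A, D, N, J, G, L, E, F, C, H, O, K, I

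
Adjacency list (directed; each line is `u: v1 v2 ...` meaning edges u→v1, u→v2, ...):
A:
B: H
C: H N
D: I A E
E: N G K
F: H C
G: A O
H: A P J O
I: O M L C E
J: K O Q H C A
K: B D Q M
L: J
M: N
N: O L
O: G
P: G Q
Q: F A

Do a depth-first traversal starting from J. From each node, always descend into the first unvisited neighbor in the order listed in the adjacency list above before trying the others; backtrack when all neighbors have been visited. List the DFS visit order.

Visit J
J → K
K → B
B → H
H → A
H → P
P → G
G → O
P → Q
Q → F
F → C
C → N
N → L
K → D
D → I
I → M
I → E

J, K, B, H, A, P, G, O, Q, F, C, N, L, D, I, M, E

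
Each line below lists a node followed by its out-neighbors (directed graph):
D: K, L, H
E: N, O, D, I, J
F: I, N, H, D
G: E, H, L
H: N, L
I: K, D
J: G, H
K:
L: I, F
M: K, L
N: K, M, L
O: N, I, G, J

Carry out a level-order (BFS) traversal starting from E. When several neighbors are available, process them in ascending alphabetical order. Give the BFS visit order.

E, D, I, J, N, O, H, K, L, G, M, F

Visit E; enqueue D, I, J, N, O → queue [D, I, J, N, O]
Visit D; enqueue H, K, L → queue [I, J, N, O, H, K, L]
Visit I → queue [J, N, O, H, K, L]
Visit J; enqueue G → queue [N, O, H, K, L, G]
Visit N; enqueue M → queue [O, H, K, L, G, M]
Visit O → queue [H, K, L, G, M]
Visit H → queue [K, L, G, M]
Visit K → queue [L, G, M]
Visit L; enqueue F → queue [G, M, F]
Visit G → queue [M, F]
Visit M → queue [F]
Visit F → queue []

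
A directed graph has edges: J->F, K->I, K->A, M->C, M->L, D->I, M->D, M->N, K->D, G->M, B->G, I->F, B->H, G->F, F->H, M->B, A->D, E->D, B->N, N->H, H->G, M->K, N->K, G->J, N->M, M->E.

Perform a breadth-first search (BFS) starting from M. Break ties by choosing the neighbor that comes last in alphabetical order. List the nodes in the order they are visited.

M N L K E D C B H I A G F J

Visit M; enqueue N, L, K, E, D, C, B → queue [N, L, K, E, D, C, B]
Visit N; enqueue H → queue [L, K, E, D, C, B, H]
Visit L → queue [K, E, D, C, B, H]
Visit K; enqueue I, A → queue [E, D, C, B, H, I, A]
Visit E → queue [D, C, B, H, I, A]
Visit D → queue [C, B, H, I, A]
Visit C → queue [B, H, I, A]
Visit B; enqueue G → queue [H, I, A, G]
Visit H → queue [I, A, G]
Visit I; enqueue F → queue [A, G, F]
Visit A → queue [G, F]
Visit G; enqueue J → queue [F, J]
Visit F → queue [J]
Visit J → queue []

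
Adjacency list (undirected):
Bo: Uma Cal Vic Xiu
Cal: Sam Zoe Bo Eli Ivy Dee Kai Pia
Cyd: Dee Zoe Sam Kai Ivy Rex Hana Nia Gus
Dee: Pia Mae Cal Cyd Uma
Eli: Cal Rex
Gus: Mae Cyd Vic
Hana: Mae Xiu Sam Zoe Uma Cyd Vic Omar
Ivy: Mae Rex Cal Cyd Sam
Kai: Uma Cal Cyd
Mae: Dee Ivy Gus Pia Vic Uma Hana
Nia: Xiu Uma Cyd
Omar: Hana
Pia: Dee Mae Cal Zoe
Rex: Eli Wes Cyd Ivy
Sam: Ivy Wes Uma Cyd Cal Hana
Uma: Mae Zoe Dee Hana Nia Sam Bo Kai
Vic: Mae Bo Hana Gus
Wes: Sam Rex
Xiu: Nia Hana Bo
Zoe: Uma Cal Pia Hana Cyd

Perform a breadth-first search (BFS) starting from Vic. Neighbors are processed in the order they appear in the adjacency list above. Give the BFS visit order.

Visit Vic; enqueue Mae, Bo, Hana, Gus → queue [Mae, Bo, Hana, Gus]
Visit Mae; enqueue Dee, Ivy, Pia, Uma → queue [Bo, Hana, Gus, Dee, Ivy, Pia, Uma]
Visit Bo; enqueue Cal, Xiu → queue [Hana, Gus, Dee, Ivy, Pia, Uma, Cal, Xiu]
Visit Hana; enqueue Sam, Zoe, Cyd, Omar → queue [Gus, Dee, Ivy, Pia, Uma, Cal, Xiu, Sam, Zoe, Cyd, Omar]
Visit Gus → queue [Dee, Ivy, Pia, Uma, Cal, Xiu, Sam, Zoe, Cyd, Omar]
Visit Dee → queue [Ivy, Pia, Uma, Cal, Xiu, Sam, Zoe, Cyd, Omar]
Visit Ivy; enqueue Rex → queue [Pia, Uma, Cal, Xiu, Sam, Zoe, Cyd, Omar, Rex]
Visit Pia → queue [Uma, Cal, Xiu, Sam, Zoe, Cyd, Omar, Rex]
Visit Uma; enqueue Nia, Kai → queue [Cal, Xiu, Sam, Zoe, Cyd, Omar, Rex, Nia, Kai]
Visit Cal; enqueue Eli → queue [Xiu, Sam, Zoe, Cyd, Omar, Rex, Nia, Kai, Eli]
Visit Xiu → queue [Sam, Zoe, Cyd, Omar, Rex, Nia, Kai, Eli]
Visit Sam; enqueue Wes → queue [Zoe, Cyd, Omar, Rex, Nia, Kai, Eli, Wes]
Visit Zoe → queue [Cyd, Omar, Rex, Nia, Kai, Eli, Wes]
Visit Cyd → queue [Omar, Rex, Nia, Kai, Eli, Wes]
Visit Omar → queue [Rex, Nia, Kai, Eli, Wes]
Visit Rex → queue [Nia, Kai, Eli, Wes]
Visit Nia → queue [Kai, Eli, Wes]
Visit Kai → queue [Eli, Wes]
Visit Eli → queue [Wes]
Visit Wes → queue []

Vic → Mae → Bo → Hana → Gus → Dee → Ivy → Pia → Uma → Cal → Xiu → Sam → Zoe → Cyd → Omar → Rex → Nia → Kai → Eli → Wes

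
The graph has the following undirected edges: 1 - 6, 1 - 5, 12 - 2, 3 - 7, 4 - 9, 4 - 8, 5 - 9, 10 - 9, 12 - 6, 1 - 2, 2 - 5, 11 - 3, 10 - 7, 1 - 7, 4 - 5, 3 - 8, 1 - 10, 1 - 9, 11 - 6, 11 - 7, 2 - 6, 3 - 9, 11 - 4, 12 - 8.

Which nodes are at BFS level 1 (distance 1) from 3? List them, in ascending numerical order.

7, 8, 9, 11

Level 0: 3
Level 1: 7, 8, 9, 11
Level 2: 1, 4, 5, 6, 10, 12
Level 3: 2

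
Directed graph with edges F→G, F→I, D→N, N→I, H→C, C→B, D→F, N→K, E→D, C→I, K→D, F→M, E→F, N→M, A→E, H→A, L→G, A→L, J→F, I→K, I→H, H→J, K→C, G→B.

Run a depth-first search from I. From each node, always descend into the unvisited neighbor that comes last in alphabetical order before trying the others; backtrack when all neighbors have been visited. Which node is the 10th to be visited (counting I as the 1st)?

Visit I
I → K
K → D
D → N
N → M
D → F
F → G
G → B
K → C
I → H
H → J
H → A
A → L
A → E

Visit order: I, K, D, N, M, F, G, B, C, H, J, A, L, E

H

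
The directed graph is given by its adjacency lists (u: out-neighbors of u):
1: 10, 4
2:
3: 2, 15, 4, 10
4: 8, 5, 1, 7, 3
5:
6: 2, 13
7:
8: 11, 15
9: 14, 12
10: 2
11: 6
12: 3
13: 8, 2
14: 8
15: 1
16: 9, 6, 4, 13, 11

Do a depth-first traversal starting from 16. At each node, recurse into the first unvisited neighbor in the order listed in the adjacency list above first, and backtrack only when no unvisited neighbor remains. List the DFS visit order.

Visit 16
16 → 9
9 → 14
14 → 8
8 → 11
11 → 6
6 → 2
6 → 13
8 → 15
15 → 1
1 → 10
1 → 4
4 → 5
4 → 7
4 → 3
9 → 12

16 -> 9 -> 14 -> 8 -> 11 -> 6 -> 2 -> 13 -> 15 -> 1 -> 10 -> 4 -> 5 -> 7 -> 3 -> 12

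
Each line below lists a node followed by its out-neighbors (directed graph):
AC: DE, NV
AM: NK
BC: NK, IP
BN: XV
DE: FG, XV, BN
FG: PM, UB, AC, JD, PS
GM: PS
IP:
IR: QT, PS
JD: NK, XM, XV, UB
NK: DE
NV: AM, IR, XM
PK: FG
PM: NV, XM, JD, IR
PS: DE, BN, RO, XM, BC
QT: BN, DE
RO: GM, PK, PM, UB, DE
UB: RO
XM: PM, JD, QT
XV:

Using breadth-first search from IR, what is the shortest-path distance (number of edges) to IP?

3

Level 0: IR
Level 1: PS, QT
Level 2: BC, BN, DE, RO, XM
Level 3: FG, GM, IP, JD, NK, PK, PM, UB, XV
Level 4: AC, NV
Level 5: AM
IP first appears at level 3.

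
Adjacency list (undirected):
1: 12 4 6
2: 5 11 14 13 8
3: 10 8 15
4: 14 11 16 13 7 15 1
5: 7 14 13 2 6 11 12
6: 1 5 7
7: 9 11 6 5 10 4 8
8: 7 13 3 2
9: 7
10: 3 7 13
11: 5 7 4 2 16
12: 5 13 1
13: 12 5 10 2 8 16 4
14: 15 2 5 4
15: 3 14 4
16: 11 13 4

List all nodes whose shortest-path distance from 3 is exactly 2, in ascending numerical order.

Level 0: 3
Level 1: 8, 10, 15
Level 2: 2, 4, 7, 13, 14
Level 3: 1, 5, 6, 9, 11, 12, 16

2, 4, 7, 13, 14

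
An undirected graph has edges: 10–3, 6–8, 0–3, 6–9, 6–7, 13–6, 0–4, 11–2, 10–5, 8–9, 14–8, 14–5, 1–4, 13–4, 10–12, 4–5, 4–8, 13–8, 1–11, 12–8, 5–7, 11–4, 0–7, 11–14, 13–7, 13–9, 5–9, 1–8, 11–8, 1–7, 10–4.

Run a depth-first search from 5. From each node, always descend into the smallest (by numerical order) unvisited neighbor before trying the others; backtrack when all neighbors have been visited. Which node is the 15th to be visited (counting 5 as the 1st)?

Visit 5
5 → 4
4 → 0
0 → 3
3 → 10
10 → 12
12 → 8
8 → 1
1 → 7
7 → 6
6 → 9
9 → 13
1 → 11
11 → 2
11 → 14

Visit order: 5, 4, 0, 3, 10, 12, 8, 1, 7, 6, 9, 13, 11, 2, 14

14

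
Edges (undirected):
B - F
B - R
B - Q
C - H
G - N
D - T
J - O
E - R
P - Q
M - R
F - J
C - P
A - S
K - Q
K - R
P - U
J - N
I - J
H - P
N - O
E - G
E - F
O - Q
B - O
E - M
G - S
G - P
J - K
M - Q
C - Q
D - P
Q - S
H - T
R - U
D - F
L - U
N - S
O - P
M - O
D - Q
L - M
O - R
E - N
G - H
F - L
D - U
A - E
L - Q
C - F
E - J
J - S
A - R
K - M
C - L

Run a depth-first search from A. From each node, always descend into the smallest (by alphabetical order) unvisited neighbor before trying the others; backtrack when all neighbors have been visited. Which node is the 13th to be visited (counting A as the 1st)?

Visit A
A → E
E → F
F → B
B → O
O → J
J → I
J → K
K → M
M → L
L → C
C → H
H → G
G → N
N → S
S → Q
Q → D
D → P
P → U
U → R
D → T

Visit order: A, E, F, B, O, J, I, K, M, L, C, H, G, N, S, Q, D, P, U, R, T

G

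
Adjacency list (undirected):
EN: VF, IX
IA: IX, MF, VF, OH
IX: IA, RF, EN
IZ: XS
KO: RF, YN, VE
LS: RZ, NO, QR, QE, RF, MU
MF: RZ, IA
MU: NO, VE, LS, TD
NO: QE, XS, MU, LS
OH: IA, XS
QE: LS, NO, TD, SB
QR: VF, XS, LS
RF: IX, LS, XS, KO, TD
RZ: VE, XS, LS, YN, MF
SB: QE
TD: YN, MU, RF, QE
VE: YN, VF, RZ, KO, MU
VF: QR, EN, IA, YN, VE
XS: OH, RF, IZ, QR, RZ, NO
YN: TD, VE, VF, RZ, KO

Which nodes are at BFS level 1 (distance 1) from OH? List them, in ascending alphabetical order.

IA, XS

Level 0: OH
Level 1: IA, XS
Level 2: IX, IZ, MF, NO, QR, RF, RZ, VF
Level 3: EN, KO, LS, MU, QE, TD, VE, YN
Level 4: SB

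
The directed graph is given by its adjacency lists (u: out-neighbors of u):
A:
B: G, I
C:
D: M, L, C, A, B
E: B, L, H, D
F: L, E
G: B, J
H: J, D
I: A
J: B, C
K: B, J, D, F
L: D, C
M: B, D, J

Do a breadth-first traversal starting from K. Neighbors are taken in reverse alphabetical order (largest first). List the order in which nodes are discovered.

K, J, F, D, B, C, L, E, M, A, I, G, H

Visit K; enqueue J, F, D, B → queue [J, F, D, B]
Visit J; enqueue C → queue [F, D, B, C]
Visit F; enqueue L, E → queue [D, B, C, L, E]
Visit D; enqueue M, A → queue [B, C, L, E, M, A]
Visit B; enqueue I, G → queue [C, L, E, M, A, I, G]
Visit C → queue [L, E, M, A, I, G]
Visit L → queue [E, M, A, I, G]
Visit E; enqueue H → queue [M, A, I, G, H]
Visit M → queue [A, I, G, H]
Visit A → queue [I, G, H]
Visit I → queue [G, H]
Visit G → queue [H]
Visit H → queue []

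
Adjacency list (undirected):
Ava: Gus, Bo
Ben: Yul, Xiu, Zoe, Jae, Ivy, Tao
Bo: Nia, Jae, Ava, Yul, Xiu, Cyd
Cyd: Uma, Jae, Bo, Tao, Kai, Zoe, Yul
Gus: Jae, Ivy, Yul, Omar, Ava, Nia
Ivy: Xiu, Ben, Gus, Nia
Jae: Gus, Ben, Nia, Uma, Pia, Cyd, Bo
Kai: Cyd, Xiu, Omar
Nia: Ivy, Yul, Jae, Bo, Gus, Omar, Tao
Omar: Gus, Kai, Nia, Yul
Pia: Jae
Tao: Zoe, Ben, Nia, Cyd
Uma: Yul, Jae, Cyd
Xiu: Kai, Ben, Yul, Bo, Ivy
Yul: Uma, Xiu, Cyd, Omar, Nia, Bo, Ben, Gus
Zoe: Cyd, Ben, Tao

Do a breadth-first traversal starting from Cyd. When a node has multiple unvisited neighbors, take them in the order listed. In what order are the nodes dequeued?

Cyd -> Uma -> Jae -> Bo -> Tao -> Kai -> Zoe -> Yul -> Gus -> Ben -> Nia -> Pia -> Ava -> Xiu -> Omar -> Ivy

Visit Cyd; enqueue Uma, Jae, Bo, Tao, Kai, Zoe, Yul → queue [Uma, Jae, Bo, Tao, Kai, Zoe, Yul]
Visit Uma → queue [Jae, Bo, Tao, Kai, Zoe, Yul]
Visit Jae; enqueue Gus, Ben, Nia, Pia → queue [Bo, Tao, Kai, Zoe, Yul, Gus, Ben, Nia, Pia]
Visit Bo; enqueue Ava, Xiu → queue [Tao, Kai, Zoe, Yul, Gus, Ben, Nia, Pia, Ava, Xiu]
Visit Tao → queue [Kai, Zoe, Yul, Gus, Ben, Nia, Pia, Ava, Xiu]
Visit Kai; enqueue Omar → queue [Zoe, Yul, Gus, Ben, Nia, Pia, Ava, Xiu, Omar]
Visit Zoe → queue [Yul, Gus, Ben, Nia, Pia, Ava, Xiu, Omar]
Visit Yul → queue [Gus, Ben, Nia, Pia, Ava, Xiu, Omar]
Visit Gus; enqueue Ivy → queue [Ben, Nia, Pia, Ava, Xiu, Omar, Ivy]
Visit Ben → queue [Nia, Pia, Ava, Xiu, Omar, Ivy]
Visit Nia → queue [Pia, Ava, Xiu, Omar, Ivy]
Visit Pia → queue [Ava, Xiu, Omar, Ivy]
Visit Ava → queue [Xiu, Omar, Ivy]
Visit Xiu → queue [Omar, Ivy]
Visit Omar → queue [Ivy]
Visit Ivy → queue []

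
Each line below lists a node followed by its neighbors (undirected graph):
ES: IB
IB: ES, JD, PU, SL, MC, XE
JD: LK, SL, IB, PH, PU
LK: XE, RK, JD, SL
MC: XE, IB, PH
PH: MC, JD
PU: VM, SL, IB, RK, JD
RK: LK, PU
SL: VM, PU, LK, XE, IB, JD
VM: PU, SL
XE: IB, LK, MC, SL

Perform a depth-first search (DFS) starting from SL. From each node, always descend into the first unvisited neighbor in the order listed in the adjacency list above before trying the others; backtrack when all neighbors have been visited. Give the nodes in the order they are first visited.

Visit SL
SL → VM
VM → PU
PU → IB
IB → ES
IB → JD
JD → LK
LK → XE
XE → MC
MC → PH
LK → RK

SL, VM, PU, IB, ES, JD, LK, XE, MC, PH, RK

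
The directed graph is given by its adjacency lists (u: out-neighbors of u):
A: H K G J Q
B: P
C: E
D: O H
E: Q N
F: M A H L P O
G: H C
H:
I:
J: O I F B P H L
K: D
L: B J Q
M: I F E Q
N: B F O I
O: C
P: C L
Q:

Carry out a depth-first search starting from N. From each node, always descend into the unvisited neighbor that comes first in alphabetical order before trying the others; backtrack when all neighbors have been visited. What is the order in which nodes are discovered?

N, B, P, C, E, Q, L, J, F, A, G, H, K, D, O, M, I

Visit N
N → B
B → P
P → C
C → E
E → Q
P → L
L → J
J → F
F → A
A → G
G → H
A → K
K → D
D → O
F → M
M → I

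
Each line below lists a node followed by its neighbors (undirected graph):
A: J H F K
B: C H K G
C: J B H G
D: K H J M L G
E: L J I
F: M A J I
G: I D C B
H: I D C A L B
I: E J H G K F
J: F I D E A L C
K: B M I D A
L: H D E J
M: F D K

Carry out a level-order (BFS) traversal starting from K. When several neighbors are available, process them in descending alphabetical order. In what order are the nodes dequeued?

Visit K; enqueue M, I, D, B, A → queue [M, I, D, B, A]
Visit M; enqueue F → queue [I, D, B, A, F]
Visit I; enqueue J, H, G, E → queue [D, B, A, F, J, H, G, E]
Visit D; enqueue L → queue [B, A, F, J, H, G, E, L]
Visit B; enqueue C → queue [A, F, J, H, G, E, L, C]
Visit A → queue [F, J, H, G, E, L, C]
Visit F → queue [J, H, G, E, L, C]
Visit J → queue [H, G, E, L, C]
Visit H → queue [G, E, L, C]
Visit G → queue [E, L, C]
Visit E → queue [L, C]
Visit L → queue [C]
Visit C → queue []

K, M, I, D, B, A, F, J, H, G, E, L, C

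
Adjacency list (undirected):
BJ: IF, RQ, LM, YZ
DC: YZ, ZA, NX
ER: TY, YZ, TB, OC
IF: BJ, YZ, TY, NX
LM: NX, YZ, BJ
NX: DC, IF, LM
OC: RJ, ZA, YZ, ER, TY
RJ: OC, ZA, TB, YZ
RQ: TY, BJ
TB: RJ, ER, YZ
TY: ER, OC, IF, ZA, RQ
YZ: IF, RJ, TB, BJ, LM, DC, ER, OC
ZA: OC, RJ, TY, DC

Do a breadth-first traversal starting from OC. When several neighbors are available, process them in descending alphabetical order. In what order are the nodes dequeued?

OC, ZA, YZ, TY, RJ, ER, DC, TB, LM, IF, BJ, RQ, NX

Visit OC; enqueue ZA, YZ, TY, RJ, ER → queue [ZA, YZ, TY, RJ, ER]
Visit ZA; enqueue DC → queue [YZ, TY, RJ, ER, DC]
Visit YZ; enqueue TB, LM, IF, BJ → queue [TY, RJ, ER, DC, TB, LM, IF, BJ]
Visit TY; enqueue RQ → queue [RJ, ER, DC, TB, LM, IF, BJ, RQ]
Visit RJ → queue [ER, DC, TB, LM, IF, BJ, RQ]
Visit ER → queue [DC, TB, LM, IF, BJ, RQ]
Visit DC; enqueue NX → queue [TB, LM, IF, BJ, RQ, NX]
Visit TB → queue [LM, IF, BJ, RQ, NX]
Visit LM → queue [IF, BJ, RQ, NX]
Visit IF → queue [BJ, RQ, NX]
Visit BJ → queue [RQ, NX]
Visit RQ → queue [NX]
Visit NX → queue []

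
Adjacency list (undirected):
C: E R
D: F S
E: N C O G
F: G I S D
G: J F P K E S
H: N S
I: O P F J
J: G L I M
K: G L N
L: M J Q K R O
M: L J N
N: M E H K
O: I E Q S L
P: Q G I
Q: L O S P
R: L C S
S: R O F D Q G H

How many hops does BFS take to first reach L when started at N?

2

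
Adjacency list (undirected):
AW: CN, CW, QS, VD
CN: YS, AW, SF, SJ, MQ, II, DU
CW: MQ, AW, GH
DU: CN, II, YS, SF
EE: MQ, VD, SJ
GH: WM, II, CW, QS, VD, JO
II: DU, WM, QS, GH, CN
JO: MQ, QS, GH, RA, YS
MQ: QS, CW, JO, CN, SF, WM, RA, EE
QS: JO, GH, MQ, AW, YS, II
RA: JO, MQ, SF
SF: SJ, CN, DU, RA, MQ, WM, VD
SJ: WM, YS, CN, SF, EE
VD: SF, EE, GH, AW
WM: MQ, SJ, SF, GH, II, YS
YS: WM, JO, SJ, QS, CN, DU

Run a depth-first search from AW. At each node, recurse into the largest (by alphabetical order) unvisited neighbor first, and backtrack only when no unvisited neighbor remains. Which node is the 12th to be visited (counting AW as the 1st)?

II

Visit AW
AW → VD
VD → SF
SF → WM
WM → YS
YS → SJ
SJ → EE
EE → MQ
MQ → RA
RA → JO
JO → QS
QS → II
II → GH
GH → CW
II → DU
DU → CN

Visit order: AW, VD, SF, WM, YS, SJ, EE, MQ, RA, JO, QS, II, GH, CW, DU, CN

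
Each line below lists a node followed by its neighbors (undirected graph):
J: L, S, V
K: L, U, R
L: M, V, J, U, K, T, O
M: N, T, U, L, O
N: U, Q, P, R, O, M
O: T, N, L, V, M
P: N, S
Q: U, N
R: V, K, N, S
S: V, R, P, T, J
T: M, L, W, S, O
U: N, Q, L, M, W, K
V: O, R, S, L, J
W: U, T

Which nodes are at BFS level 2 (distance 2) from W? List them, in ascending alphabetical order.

K, L, M, N, O, Q, S

Level 0: W
Level 1: T, U
Level 2: K, L, M, N, O, Q, S
Level 3: J, P, R, V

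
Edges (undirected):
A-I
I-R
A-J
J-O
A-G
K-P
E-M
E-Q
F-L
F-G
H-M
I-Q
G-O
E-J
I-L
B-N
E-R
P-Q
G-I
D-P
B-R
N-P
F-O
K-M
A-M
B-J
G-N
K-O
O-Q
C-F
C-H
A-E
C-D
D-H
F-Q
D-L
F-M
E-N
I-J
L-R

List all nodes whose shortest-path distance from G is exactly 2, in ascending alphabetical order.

B, C, E, J, K, L, M, P, Q, R

Level 0: G
Level 1: A, F, I, N, O
Level 2: B, C, E, J, K, L, M, P, Q, R
Level 3: D, H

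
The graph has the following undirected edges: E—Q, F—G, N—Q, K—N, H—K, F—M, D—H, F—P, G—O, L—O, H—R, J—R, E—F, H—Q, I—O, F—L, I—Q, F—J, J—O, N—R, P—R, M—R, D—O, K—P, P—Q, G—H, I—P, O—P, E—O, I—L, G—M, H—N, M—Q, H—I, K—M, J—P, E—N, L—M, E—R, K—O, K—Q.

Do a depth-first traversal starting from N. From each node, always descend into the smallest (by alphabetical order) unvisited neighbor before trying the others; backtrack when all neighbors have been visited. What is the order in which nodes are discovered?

N, E, F, G, H, D, O, I, L, M, K, P, J, R, Q

Visit N
N → E
E → F
F → G
G → H
H → D
D → O
O → I
I → L
L → M
M → K
K → P
P → J
J → R
P → Q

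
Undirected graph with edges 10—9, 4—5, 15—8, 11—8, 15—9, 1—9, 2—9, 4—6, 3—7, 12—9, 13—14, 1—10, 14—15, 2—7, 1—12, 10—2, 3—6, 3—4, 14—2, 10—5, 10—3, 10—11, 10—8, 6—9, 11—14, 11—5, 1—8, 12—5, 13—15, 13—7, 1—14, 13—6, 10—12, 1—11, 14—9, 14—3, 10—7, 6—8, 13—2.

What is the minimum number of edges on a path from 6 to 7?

2

Level 0: 6
Level 1: 3, 4, 8, 9, 13
Level 2: 1, 2, 5, 7, 10, 11, 12, 14, 15
7 first appears at level 2.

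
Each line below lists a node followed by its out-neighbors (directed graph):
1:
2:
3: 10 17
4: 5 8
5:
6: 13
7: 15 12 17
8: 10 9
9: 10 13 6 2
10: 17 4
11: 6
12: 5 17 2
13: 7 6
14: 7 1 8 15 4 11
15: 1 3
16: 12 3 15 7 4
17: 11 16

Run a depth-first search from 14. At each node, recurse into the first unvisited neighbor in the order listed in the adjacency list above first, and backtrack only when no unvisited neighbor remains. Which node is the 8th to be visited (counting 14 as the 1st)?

11

Visit 14
14 → 7
7 → 15
15 → 1
15 → 3
3 → 10
10 → 17
17 → 11
11 → 6
6 → 13
17 → 16
16 → 12
12 → 5
12 → 2
16 → 4
4 → 8
8 → 9

Visit order: 14, 7, 15, 1, 3, 10, 17, 11, 6, 13, 16, 12, 5, 2, 4, 8, 9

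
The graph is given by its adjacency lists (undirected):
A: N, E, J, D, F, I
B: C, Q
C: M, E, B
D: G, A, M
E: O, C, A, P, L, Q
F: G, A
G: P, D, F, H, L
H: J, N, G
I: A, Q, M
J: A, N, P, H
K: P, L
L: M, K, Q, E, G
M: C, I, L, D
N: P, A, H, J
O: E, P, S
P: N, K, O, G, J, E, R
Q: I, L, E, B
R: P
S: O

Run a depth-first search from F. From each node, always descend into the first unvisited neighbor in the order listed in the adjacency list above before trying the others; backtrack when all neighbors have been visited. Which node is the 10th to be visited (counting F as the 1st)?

M

Visit F
F → G
G → P
P → N
N → A
A → E
E → O
O → S
E → C
C → M
M → I
I → Q
Q → L
L → K
Q → B
M → D
A → J
J → H
P → R

Visit order: F, G, P, N, A, E, O, S, C, M, I, Q, L, K, B, D, J, H, R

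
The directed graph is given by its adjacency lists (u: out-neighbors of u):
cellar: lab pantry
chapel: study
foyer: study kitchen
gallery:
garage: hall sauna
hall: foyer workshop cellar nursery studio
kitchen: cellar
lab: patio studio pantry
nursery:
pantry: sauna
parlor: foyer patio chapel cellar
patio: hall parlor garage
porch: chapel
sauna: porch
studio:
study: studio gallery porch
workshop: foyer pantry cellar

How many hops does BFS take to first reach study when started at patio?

3

Level 0: patio
Level 1: garage, hall, parlor
Level 2: cellar, chapel, foyer, nursery, sauna, studio, workshop
Level 3: kitchen, lab, pantry, porch, study
Level 4: gallery
study first appears at level 3.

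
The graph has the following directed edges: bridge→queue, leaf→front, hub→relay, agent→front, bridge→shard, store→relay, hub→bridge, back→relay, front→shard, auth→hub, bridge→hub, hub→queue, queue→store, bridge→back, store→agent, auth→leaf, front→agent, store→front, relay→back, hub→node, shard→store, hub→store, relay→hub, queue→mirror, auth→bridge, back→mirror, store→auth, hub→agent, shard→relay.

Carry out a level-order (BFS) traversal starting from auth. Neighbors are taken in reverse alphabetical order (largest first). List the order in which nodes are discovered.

Visit auth; enqueue leaf, hub, bridge → queue [leaf, hub, bridge]
Visit leaf; enqueue front → queue [hub, bridge, front]
Visit hub; enqueue store, relay, queue, node, agent → queue [bridge, front, store, relay, queue, node, agent]
Visit bridge; enqueue shard, back → queue [front, store, relay, queue, node, agent, shard, back]
Visit front → queue [store, relay, queue, node, agent, shard, back]
Visit store → queue [relay, queue, node, agent, shard, back]
Visit relay → queue [queue, node, agent, shard, back]
Visit queue; enqueue mirror → queue [node, agent, shard, back, mirror]
Visit node → queue [agent, shard, back, mirror]
Visit agent → queue [shard, back, mirror]
Visit shard → queue [back, mirror]
Visit back → queue [mirror]
Visit mirror → queue []

auth leaf hub bridge front store relay queue node agent shard back mirror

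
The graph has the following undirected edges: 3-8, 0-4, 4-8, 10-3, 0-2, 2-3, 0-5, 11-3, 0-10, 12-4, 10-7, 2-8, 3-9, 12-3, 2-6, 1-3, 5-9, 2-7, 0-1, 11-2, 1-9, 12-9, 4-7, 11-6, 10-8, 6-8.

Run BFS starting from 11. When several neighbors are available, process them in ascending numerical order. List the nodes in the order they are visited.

Visit 11; enqueue 2, 3, 6 → queue [2, 3, 6]
Visit 2; enqueue 0, 7, 8 → queue [3, 6, 0, 7, 8]
Visit 3; enqueue 1, 9, 10, 12 → queue [6, 0, 7, 8, 1, 9, 10, 12]
Visit 6 → queue [0, 7, 8, 1, 9, 10, 12]
Visit 0; enqueue 4, 5 → queue [7, 8, 1, 9, 10, 12, 4, 5]
Visit 7 → queue [8, 1, 9, 10, 12, 4, 5]
Visit 8 → queue [1, 9, 10, 12, 4, 5]
Visit 1 → queue [9, 10, 12, 4, 5]
Visit 9 → queue [10, 12, 4, 5]
Visit 10 → queue [12, 4, 5]
Visit 12 → queue [4, 5]
Visit 4 → queue [5]
Visit 5 → queue []

11 -> 2 -> 3 -> 6 -> 0 -> 7 -> 8 -> 1 -> 9 -> 10 -> 12 -> 4 -> 5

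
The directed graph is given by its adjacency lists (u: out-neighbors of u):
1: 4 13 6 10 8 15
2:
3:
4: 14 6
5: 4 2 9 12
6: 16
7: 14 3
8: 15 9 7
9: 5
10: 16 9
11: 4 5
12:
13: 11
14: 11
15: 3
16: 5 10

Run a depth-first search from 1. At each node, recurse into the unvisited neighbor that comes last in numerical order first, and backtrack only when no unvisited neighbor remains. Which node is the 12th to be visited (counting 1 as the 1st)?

16

Visit 1
1 → 15
15 → 3
1 → 13
13 → 11
11 → 5
5 → 12
5 → 9
5 → 4
4 → 14
4 → 6
6 → 16
16 → 10
5 → 2
1 → 8
8 → 7

Visit order: 1, 15, 3, 13, 11, 5, 12, 9, 4, 14, 6, 16, 10, 2, 8, 7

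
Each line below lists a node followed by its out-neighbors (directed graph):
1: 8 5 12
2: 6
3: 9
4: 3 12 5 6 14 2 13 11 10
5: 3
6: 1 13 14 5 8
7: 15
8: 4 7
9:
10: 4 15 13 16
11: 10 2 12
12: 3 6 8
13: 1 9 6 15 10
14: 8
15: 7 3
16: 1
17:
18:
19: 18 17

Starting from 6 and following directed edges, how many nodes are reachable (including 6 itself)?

16

BFS from 6 visits: 6, 14, 13, 8, 5, 1, 15, 10, 9, 7, 4, 3, 12, 16, 11, 2
Reachable nodes: 16 of 19 total.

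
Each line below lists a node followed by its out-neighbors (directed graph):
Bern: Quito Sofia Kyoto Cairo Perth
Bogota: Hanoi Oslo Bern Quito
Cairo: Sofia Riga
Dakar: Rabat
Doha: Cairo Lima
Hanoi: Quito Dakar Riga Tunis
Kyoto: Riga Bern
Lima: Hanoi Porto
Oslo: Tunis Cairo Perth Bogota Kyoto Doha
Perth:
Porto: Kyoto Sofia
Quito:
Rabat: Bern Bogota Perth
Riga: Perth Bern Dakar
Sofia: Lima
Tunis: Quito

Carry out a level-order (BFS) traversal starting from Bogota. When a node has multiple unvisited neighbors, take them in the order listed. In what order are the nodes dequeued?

Visit Bogota; enqueue Hanoi, Oslo, Bern, Quito → queue [Hanoi, Oslo, Bern, Quito]
Visit Hanoi; enqueue Dakar, Riga, Tunis → queue [Oslo, Bern, Quito, Dakar, Riga, Tunis]
Visit Oslo; enqueue Cairo, Perth, Kyoto, Doha → queue [Bern, Quito, Dakar, Riga, Tunis, Cairo, Perth, Kyoto, Doha]
Visit Bern; enqueue Sofia → queue [Quito, Dakar, Riga, Tunis, Cairo, Perth, Kyoto, Doha, Sofia]
Visit Quito → queue [Dakar, Riga, Tunis, Cairo, Perth, Kyoto, Doha, Sofia]
Visit Dakar; enqueue Rabat → queue [Riga, Tunis, Cairo, Perth, Kyoto, Doha, Sofia, Rabat]
Visit Riga → queue [Tunis, Cairo, Perth, Kyoto, Doha, Sofia, Rabat]
Visit Tunis → queue [Cairo, Perth, Kyoto, Doha, Sofia, Rabat]
Visit Cairo → queue [Perth, Kyoto, Doha, Sofia, Rabat]
Visit Perth → queue [Kyoto, Doha, Sofia, Rabat]
Visit Kyoto → queue [Doha, Sofia, Rabat]
Visit Doha; enqueue Lima → queue [Sofia, Rabat, Lima]
Visit Sofia → queue [Rabat, Lima]
Visit Rabat → queue [Lima]
Visit Lima; enqueue Porto → queue [Porto]
Visit Porto → queue []

Bogota, Hanoi, Oslo, Bern, Quito, Dakar, Riga, Tunis, Cairo, Perth, Kyoto, Doha, Sofia, Rabat, Lima, Porto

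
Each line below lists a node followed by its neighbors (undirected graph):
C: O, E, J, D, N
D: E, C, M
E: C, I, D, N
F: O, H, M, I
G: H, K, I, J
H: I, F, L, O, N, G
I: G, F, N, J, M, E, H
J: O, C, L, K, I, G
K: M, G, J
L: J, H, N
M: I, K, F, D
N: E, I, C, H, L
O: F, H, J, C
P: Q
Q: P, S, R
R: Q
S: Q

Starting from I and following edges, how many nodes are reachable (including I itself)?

13

BFS from I visits: I, N, M, J, H, G, F, E, L, C, K, D, O
Reachable nodes: 13 of 17 total.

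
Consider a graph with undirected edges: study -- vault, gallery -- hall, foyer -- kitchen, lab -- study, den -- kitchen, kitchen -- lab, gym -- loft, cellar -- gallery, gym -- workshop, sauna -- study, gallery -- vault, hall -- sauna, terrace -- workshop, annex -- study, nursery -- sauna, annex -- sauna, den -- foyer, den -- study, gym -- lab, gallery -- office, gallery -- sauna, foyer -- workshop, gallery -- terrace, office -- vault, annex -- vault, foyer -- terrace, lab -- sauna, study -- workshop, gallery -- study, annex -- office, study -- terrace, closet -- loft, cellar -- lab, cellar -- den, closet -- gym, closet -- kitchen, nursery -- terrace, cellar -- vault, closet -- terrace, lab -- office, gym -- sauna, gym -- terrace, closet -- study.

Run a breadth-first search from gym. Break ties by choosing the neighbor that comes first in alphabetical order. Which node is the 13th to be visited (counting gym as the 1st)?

gallery

Visit gym; enqueue closet, lab, loft, sauna, terrace, workshop → queue [closet, lab, loft, sauna, terrace, workshop]
Visit closet; enqueue kitchen, study → queue [lab, loft, sauna, terrace, workshop, kitchen, study]
Visit lab; enqueue cellar, office → queue [loft, sauna, terrace, workshop, kitchen, study, cellar, office]
Visit loft → queue [sauna, terrace, workshop, kitchen, study, cellar, office]
Visit sauna; enqueue annex, gallery, hall, nursery → queue [terrace, workshop, kitchen, study, cellar, office, annex, gallery, hall, nursery]
Visit terrace; enqueue foyer → queue [workshop, kitchen, study, cellar, office, annex, gallery, hall, nursery, foyer]
Visit workshop → queue [kitchen, study, cellar, office, annex, gallery, hall, nursery, foyer]
Visit kitchen; enqueue den → queue [study, cellar, office, annex, gallery, hall, nursery, foyer, den]
Visit study; enqueue vault → queue [cellar, office, annex, gallery, hall, nursery, foyer, den, vault]
Visit cellar → queue [office, annex, gallery, hall, nursery, foyer, den, vault]
Visit office → queue [annex, gallery, hall, nursery, foyer, den, vault]
Visit annex → queue [gallery, hall, nursery, foyer, den, vault]
Visit gallery → queue [hall, nursery, foyer, den, vault]
Visit hall → queue [nursery, foyer, den, vault]
Visit nursery → queue [foyer, den, vault]
Visit foyer → queue [den, vault]
Visit den → queue [vault]
Visit vault → queue []

Visit order: gym, closet, lab, loft, sauna, terrace, workshop, kitchen, study, cellar, office, annex, gallery, hall, nursery, foyer, den, vault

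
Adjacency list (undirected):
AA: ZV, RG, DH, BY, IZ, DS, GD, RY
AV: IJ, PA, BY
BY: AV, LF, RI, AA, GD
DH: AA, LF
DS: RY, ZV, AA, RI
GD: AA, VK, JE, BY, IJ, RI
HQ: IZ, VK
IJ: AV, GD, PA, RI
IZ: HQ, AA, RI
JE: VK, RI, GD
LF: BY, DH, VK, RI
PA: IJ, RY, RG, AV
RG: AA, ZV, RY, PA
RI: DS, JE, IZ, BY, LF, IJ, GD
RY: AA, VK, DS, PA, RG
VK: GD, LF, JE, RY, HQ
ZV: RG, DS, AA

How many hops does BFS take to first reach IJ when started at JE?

2

Level 0: JE
Level 1: GD, RI, VK
Level 2: AA, BY, DS, HQ, IJ, IZ, LF, RY
Level 3: AV, DH, PA, RG, ZV
IJ first appears at level 2.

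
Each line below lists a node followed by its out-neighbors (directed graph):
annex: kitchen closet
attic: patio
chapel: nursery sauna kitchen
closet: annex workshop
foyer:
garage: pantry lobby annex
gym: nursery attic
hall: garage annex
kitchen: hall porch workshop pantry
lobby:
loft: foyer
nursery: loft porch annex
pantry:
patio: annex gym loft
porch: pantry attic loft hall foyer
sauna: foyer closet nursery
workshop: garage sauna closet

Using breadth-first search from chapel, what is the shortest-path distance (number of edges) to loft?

2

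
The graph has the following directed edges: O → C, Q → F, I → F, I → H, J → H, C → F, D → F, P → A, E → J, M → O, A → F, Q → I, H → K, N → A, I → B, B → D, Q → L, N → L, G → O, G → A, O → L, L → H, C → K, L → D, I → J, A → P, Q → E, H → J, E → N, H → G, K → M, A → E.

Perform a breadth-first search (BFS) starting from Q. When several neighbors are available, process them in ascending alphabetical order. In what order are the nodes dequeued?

Q -> E -> F -> I -> L -> J -> N -> B -> H -> D -> A -> G -> K -> P -> O -> M -> C

Visit Q; enqueue E, F, I, L → queue [E, F, I, L]
Visit E; enqueue J, N → queue [F, I, L, J, N]
Visit F → queue [I, L, J, N]
Visit I; enqueue B, H → queue [L, J, N, B, H]
Visit L; enqueue D → queue [J, N, B, H, D]
Visit J → queue [N, B, H, D]
Visit N; enqueue A → queue [B, H, D, A]
Visit B → queue [H, D, A]
Visit H; enqueue G, K → queue [D, A, G, K]
Visit D → queue [A, G, K]
Visit A; enqueue P → queue [G, K, P]
Visit G; enqueue O → queue [K, P, O]
Visit K; enqueue M → queue [P, O, M]
Visit P → queue [O, M]
Visit O; enqueue C → queue [M, C]
Visit M → queue [C]
Visit C → queue []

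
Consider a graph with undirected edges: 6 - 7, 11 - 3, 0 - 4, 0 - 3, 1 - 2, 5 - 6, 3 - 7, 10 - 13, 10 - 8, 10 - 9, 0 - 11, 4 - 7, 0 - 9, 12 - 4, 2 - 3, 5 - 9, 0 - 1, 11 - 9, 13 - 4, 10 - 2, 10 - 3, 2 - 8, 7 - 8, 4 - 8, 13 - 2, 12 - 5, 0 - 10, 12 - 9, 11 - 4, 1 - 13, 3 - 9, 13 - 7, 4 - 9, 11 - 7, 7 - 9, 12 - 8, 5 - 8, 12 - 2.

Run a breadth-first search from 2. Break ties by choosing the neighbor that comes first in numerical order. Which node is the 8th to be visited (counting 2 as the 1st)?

Visit 2; enqueue 1, 3, 8, 10, 12, 13 → queue [1, 3, 8, 10, 12, 13]
Visit 1; enqueue 0 → queue [3, 8, 10, 12, 13, 0]
Visit 3; enqueue 7, 9, 11 → queue [8, 10, 12, 13, 0, 7, 9, 11]
Visit 8; enqueue 4, 5 → queue [10, 12, 13, 0, 7, 9, 11, 4, 5]
Visit 10 → queue [12, 13, 0, 7, 9, 11, 4, 5]
Visit 12 → queue [13, 0, 7, 9, 11, 4, 5]
Visit 13 → queue [0, 7, 9, 11, 4, 5]
Visit 0 → queue [7, 9, 11, 4, 5]
Visit 7; enqueue 6 → queue [9, 11, 4, 5, 6]
Visit 9 → queue [11, 4, 5, 6]
Visit 11 → queue [4, 5, 6]
Visit 4 → queue [5, 6]
Visit 5 → queue [6]
Visit 6 → queue []

Visit order: 2, 1, 3, 8, 10, 12, 13, 0, 7, 9, 11, 4, 5, 6

0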